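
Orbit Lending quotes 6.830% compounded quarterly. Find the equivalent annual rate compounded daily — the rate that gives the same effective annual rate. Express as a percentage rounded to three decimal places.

EAR = (1 + 0.06830/4)^4 − 1 = 0.070069.
Solve (1 + r/365)^365 = 1.070069: r/365 = 1.070069^(1/365) − 1 = 0.000186, so r = 0.067730 = 6.773%.

6.773%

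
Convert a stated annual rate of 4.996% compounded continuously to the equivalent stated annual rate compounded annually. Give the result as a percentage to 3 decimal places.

EAR under continuous compounding: e^0.04996 − 1 = 0.051229.
Compounded annually, the equivalent nominal rate is the EAR itself: 5.123%.

5.123%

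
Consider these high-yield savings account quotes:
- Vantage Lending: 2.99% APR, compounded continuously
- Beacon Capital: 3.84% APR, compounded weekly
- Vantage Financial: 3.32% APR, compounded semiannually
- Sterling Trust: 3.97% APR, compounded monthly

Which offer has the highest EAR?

Sterling Trust

Vantage Lending: e^0.0299 − 1 = 3.035%
Beacon Capital: (1 + 0.0384/52)^52 − 1 = 3.913%
Vantage Financial: (1 + 0.0332/2)^2 − 1 = 3.348%
Sterling Trust: (1 + 0.0397/12)^12 − 1 = 4.043%
The highest effective annual rate is Sterling Trust at 4.043%.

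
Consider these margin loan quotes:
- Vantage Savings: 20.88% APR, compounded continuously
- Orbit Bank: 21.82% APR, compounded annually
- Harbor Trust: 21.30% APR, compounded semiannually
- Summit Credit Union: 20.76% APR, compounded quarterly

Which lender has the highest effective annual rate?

Vantage Savings: e^0.2088 − 1 = 23.220%
Orbit Bank: compounded annually, EAR = 21.820%
Harbor Trust: (1 + 0.2130/2)^2 − 1 = 22.434%
Summit Credit Union: (1 + 0.2076/4)^4 − 1 = 22.433%
The highest effective annual rate is Vantage Savings at 23.220%.

Vantage Savings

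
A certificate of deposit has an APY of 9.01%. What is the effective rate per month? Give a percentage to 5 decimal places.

0.72150%

The per-month rate i satisfies (1 + i)^12 = 1 + 0.0901.
i = 1.0901^(1/12) − 1 = 0.0072150 = 0.72150%.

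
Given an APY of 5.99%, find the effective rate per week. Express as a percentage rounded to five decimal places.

The per-week rate i satisfies (1 + i)^52 = 1 + 0.0599.
i = 1.0599^(1/52) − 1 = 0.0011194 = 0.11194%.

0.11194%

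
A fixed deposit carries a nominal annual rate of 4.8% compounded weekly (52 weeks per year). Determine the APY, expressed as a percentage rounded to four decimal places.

EAR = (1 + 0.048/52)^52 − 1.
= (1 + 0.000923)^52 − 1 = 1.049147 − 1 = 4.9147%.

4.9147%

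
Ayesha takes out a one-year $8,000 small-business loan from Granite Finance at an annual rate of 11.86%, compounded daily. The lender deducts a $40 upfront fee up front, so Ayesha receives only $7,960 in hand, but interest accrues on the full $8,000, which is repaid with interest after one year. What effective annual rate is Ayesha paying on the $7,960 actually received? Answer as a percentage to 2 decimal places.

13.16%

Amount owed after one year: 8,000 × (1 + 0.1186/365)^365 = 8,000 × 1.125898 = $9,007.18.
Effective rate on net proceeds: 9,007.18 / 7,960 − 1 = 0.131556 = 13.16%.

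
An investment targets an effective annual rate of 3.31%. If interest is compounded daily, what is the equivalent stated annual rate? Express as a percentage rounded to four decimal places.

(1 + r/365)^365 − 1 = 0.0331, so 1 + r/365 = 1.0331^(1/365).
r/365 = 0.000089, so r = 0.032565 = 3.2565%.

3.2565%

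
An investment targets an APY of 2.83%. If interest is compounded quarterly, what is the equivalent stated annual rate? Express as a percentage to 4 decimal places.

(1 + r/4)^4 − 1 = 0.0283, so 1 + r/4 = 1.0283^(1/4).
r/4 = 0.007001, so r = 0.028005 = 2.8005%.

2.8005%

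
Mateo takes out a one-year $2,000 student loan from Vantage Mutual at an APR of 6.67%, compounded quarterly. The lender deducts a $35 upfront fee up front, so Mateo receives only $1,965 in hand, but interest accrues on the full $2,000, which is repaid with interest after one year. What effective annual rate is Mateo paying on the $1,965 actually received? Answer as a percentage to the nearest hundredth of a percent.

8.74%

Amount owed after one year: 2,000 × (1 + 0.0667/4)^4 = 2,000 × 1.068387 = $2,136.77.
Effective rate on net proceeds: 2,136.77 / 1,965 − 1 = 0.087417 = 8.74%.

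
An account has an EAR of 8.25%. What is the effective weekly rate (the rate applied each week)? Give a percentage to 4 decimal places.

0.1526%

The per-week rate i satisfies (1 + i)^52 = 1 + 0.0825.
i = 1.0825^(1/52) − 1 = 0.0015256 = 0.1526%.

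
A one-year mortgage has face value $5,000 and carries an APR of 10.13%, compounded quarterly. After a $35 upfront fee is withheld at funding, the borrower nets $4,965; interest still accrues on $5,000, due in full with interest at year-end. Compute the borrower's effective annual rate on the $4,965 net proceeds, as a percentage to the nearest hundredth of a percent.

11.30%

Amount owed after one year: 5,000 × (1 + 0.1013/4)^4 = 5,000 × 1.105214 = $5,526.07.
Effective rate on net proceeds: 5,526.07 / 4,965 − 1 = 0.113005 = 11.30%.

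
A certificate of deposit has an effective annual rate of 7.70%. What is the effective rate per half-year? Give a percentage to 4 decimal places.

The per-half-year rate i satisfies (1 + i)^2 = 1 + 0.0770.
i = 1.0770^(1/2) − 1 = 0.0377861 = 3.7786%.

3.7786%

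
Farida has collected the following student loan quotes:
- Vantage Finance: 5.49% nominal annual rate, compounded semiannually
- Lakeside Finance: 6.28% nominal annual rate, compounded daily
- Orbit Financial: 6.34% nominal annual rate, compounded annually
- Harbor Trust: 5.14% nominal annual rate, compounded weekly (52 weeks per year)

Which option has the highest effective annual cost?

Vantage Finance: (1 + 0.0549/2)^2 − 1 = 5.565%
Lakeside Finance: (1 + 0.0628/365)^365 − 1 = 6.481%
Orbit Financial: compounded annually, EAR = 6.340%
Harbor Trust: (1 + 0.0514/52)^52 − 1 = 5.272%
The highest effective annual rate is Lakeside Finance at 6.481%.

Lakeside Finance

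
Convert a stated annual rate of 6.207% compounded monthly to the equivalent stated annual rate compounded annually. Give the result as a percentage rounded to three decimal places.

6.387%

EAR = (1 + 0.06207/12)^12 − 1 = 0.063867.
Compounded annually, the equivalent nominal rate is the EAR itself: 6.387%.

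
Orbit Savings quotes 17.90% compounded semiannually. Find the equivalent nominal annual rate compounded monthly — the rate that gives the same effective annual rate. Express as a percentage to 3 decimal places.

17.267%

EAR = (1 + 0.1790/2)^2 − 1 = 0.187010.
Solve (1 + r/12)^12 = 1.187010: r/12 = 1.187010^(1/12) − 1 = 0.014389, so r = 0.172668 = 17.267%.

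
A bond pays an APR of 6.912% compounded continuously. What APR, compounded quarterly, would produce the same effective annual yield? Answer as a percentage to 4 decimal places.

EAR under continuous compounding: e^0.06912 − 1 = 0.071565.
Solve (1 + r/4)^4 = 1.071565: r/4 = 1.071565^(1/4) − 1 = 0.017430, so r = 0.069721 = 6.9721%.

6.9721%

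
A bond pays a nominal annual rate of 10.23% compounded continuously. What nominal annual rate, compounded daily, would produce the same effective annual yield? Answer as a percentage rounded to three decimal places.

EAR under continuous compounding: e^0.1023 − 1 = 0.107716.
Solve (1 + r/365)^365 = 1.107716: r/365 = 1.107716^(1/365) − 1 = 0.000280, so r = 0.102314 = 10.231%.

10.231%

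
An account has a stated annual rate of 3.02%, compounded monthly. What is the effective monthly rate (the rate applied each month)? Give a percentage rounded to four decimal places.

0.2517%

With a nominal annual rate compounded monthly, the periodic rate is the nominal rate divided by 12.
i = 0.0302 / 12 = 0.0025167 = 0.2517%.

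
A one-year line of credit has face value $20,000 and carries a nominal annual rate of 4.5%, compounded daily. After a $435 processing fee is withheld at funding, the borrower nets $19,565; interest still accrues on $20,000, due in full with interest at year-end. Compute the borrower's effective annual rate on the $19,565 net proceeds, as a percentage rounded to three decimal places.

Amount owed after one year: 20,000 × (1 + 0.045/365)^365 = 20,000 × 1.046025 = $20,920.50.
Effective rate on net proceeds: 20,920.50 / 19,565 − 1 = 0.069282 = 6.928%.

6.928%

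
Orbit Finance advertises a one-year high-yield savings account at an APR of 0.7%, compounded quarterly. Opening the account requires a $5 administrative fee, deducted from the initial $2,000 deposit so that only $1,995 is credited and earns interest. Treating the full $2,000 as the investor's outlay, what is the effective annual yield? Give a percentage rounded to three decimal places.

Value after one year: 1,995 × (1 + 0.007/4)^4 = 1,995 × 1.007018 = $2,009.00.
Effective yield on the $2,000 outlay: 2,009.00 / 2,000 − 1 = 0.004501 = 0.450%.

0.450%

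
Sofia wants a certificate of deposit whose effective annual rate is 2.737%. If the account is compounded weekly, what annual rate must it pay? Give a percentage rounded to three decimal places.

2.701%

(1 + r/52)^52 − 1 = 0.02737, so 1 + r/52 = 1.02737^(1/52).
r/52 = 0.000519, so r = 0.027009 = 2.701%.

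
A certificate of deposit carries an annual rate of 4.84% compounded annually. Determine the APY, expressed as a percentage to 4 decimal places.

Annual compounding means the effective rate equals the nominal rate: 4.8400%.

4.8400%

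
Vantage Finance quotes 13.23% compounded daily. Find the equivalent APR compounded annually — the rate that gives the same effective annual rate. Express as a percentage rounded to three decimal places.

EAR = (1 + 0.1323/365)^365 − 1 = 0.141423.
Compounded annually, the equivalent nominal rate is the EAR itself: 14.142%.

14.142%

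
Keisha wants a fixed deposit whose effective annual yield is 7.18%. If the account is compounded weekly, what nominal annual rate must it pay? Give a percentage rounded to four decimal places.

6.9386%

(1 + r/52)^52 − 1 = 0.0718, so 1 + r/52 = 1.0718^(1/52).
r/52 = 0.001334, so r = 0.069386 = 6.9386%.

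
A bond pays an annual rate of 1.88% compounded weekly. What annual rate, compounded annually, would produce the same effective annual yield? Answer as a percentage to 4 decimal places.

EAR = (1 + 0.0188/52)^52 − 1 = 0.018974.
Compounded annually, the equivalent nominal rate is the EAR itself: 1.8974%.

1.8974%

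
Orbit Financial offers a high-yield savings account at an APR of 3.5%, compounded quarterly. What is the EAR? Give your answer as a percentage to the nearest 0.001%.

3.546%

EAR = (1 + 0.035/4)^4 − 1.
= (1 + 0.008750)^4 − 1 = 1.035462 − 1 = 3.546%.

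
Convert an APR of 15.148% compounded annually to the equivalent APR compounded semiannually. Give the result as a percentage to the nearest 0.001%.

14.614%

Compounded annually, EAR = nominal = 0.151480.
Solve (1 + r/2)^2 = 1.151480: r/2 = 1.151480^(1/2) − 1 = 0.073070, so r = 0.146141 = 14.614%.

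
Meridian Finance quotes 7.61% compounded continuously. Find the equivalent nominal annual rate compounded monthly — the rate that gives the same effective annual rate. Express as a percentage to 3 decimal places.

EAR under continuous compounding: e^0.0761 − 1 = 0.079070.
Solve (1 + r/12)^12 = 1.079070: r/12 = 1.079070^(1/12) − 1 = 0.006362, so r = 0.076342 = 7.634%.

7.634%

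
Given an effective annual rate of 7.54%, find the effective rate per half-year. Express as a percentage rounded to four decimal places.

3.7015%

The per-half-year rate i satisfies (1 + i)^2 = 1 + 0.0754.
i = 1.0754^(1/2) − 1 = 0.0370149 = 3.7015%.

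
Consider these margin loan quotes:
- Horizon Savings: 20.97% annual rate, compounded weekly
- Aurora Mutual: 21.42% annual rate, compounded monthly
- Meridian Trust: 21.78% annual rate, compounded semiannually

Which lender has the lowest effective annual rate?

Meridian Trust

Horizon Savings: (1 + 0.2097/52)^52 − 1 = 23.279%
Aurora Mutual: (1 + 0.2142/12)^12 − 1 = 23.653%
Meridian Trust: (1 + 0.2178/2)^2 − 1 = 22.966%
The lowest effective annual rate is Meridian Trust at 22.966%.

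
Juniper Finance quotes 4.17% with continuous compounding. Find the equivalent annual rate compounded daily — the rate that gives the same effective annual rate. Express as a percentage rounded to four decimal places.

4.1702%

EAR under continuous compounding: e^0.0417 − 1 = 0.042582.
Solve (1 + r/365)^365 = 1.042582: r/365 = 1.042582^(1/365) − 1 = 0.000114, so r = 0.041702 = 4.1702%.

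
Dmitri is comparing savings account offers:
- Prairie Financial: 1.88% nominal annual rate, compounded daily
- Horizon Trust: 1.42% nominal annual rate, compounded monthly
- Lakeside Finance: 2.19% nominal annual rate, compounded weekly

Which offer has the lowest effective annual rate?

Prairie Financial: (1 + 0.0188/365)^365 − 1 = 1.898%
Horizon Trust: (1 + 0.0142/12)^12 − 1 = 1.429%
Lakeside Finance: (1 + 0.0219/52)^52 − 1 = 2.214%
The lowest effective annual rate is Horizon Trust at 1.429%.

Horizon Trust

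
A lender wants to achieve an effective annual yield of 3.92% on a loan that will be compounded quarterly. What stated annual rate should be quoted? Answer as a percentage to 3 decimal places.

(1 + r/4)^4 − 1 = 0.0392, so 1 + r/4 = 1.0392^(1/4).
r/4 = 0.009659, so r = 0.038637 = 3.864%.

3.864%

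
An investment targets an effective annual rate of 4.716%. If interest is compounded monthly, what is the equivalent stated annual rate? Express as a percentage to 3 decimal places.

4.617%

(1 + r/12)^12 − 1 = 0.04716, so 1 + r/12 = 1.04716^(1/12).
r/12 = 0.003848, so r = 0.046170 = 4.617%.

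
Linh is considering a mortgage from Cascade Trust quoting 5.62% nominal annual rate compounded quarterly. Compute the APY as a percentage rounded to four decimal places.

EAR = (1 + 0.0562/4)^4 − 1.
= (1 + 0.014050)^4 − 1 = 1.057396 − 1 = 5.7396%.

5.7396%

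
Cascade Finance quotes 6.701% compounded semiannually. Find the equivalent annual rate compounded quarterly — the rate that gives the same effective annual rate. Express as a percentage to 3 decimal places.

EAR = (1 + 0.06701/2)^2 − 1 = 0.068133.
Solve (1 + r/4)^4 = 1.068133: r/4 = 1.068133^(1/4) − 1 = 0.016614, so r = 0.066458 = 6.646%.

6.646%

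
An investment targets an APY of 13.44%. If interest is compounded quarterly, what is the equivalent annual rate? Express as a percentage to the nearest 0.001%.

(1 + r/4)^4 − 1 = 0.1344, so 1 + r/4 = 1.1344^(1/4).
r/4 = 0.032028, so r = 0.128113 = 12.811%.

12.811%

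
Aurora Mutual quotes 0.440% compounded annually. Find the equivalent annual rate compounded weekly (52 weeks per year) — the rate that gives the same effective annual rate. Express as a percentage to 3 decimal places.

Compounded annually, EAR = nominal = 0.004400.
Solve (1 + r/52)^52 = 1.004400: r/52 = 1.004400^(1/52) − 1 = 0.000084, so r = 0.004391 = 0.439%.

0.439%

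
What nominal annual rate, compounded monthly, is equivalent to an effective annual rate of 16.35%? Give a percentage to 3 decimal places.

15.239%

(1 + r/12)^12 − 1 = 0.1635, so 1 + r/12 = 1.1635^(1/12).
r/12 = 0.012699, so r = 0.152392 = 15.239%.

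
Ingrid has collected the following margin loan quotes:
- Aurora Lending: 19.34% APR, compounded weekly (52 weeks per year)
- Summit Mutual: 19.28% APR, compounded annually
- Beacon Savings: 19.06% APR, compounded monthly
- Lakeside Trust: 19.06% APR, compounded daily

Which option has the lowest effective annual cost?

Summit Mutual

Aurora Lending: (1 + 0.1934/52)^52 − 1 = 21.293%
Summit Mutual: compounded annually, EAR = 19.280%
Beacon Savings: (1 + 0.1906/12)^12 − 1 = 20.816%
Lakeside Trust: (1 + 0.1906/365)^365 − 1 = 20.992%
The lowest effective annual rate is Summit Mutual at 19.280%.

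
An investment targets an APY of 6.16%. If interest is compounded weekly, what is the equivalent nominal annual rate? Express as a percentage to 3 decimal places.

(1 + r/52)^52 − 1 = 0.0616, so 1 + r/52 = 1.0616^(1/52).
r/52 = 0.001150, so r = 0.059812 = 5.981%.

5.981%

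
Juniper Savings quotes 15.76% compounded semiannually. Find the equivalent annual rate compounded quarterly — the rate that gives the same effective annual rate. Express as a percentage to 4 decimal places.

15.4612%

EAR = (1 + 0.1576/2)^2 − 1 = 0.163809.
Solve (1 + r/4)^4 = 1.163809: r/4 = 1.163809^(1/4) − 1 = 0.038653, so r = 0.154612 = 15.4612%.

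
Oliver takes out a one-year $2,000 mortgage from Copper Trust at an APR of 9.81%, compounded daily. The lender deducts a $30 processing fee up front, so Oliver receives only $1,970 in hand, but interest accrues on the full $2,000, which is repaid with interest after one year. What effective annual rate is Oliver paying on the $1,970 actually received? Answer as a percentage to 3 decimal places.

11.986%

Amount owed after one year: 2,000 × (1 + 0.0981/365)^365 = 2,000 × 1.103059 = $2,206.12.
Effective rate on net proceeds: 2,206.12 / 1,970 − 1 = 0.119856 = 11.986%.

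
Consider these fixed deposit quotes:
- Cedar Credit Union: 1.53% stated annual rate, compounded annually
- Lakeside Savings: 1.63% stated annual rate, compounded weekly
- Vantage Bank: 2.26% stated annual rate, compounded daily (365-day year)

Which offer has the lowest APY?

Cedar Credit Union: compounded annually, EAR = 1.530%
Lakeside Savings: (1 + 0.0163/52)^52 − 1 = 1.643%
Vantage Bank: (1 + 0.0226/365)^365 − 1 = 2.286%
The lowest effective annual rate is Cedar Credit Union at 1.530%.

Cedar Credit Union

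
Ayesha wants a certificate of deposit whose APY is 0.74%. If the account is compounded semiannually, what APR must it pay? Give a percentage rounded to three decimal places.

0.739%

(1 + r/2)^2 − 1 = 0.0074, so 1 + r/2 = 1.0074^(1/2).
r/2 = 0.003693, so r = 0.007386 = 0.739%.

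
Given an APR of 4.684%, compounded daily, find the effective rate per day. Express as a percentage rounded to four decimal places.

With a nominal annual rate compounded daily, the periodic rate is the nominal rate divided by 365.
i = 0.04684 / 365 = 0.0001283 = 0.0128%.

0.0128%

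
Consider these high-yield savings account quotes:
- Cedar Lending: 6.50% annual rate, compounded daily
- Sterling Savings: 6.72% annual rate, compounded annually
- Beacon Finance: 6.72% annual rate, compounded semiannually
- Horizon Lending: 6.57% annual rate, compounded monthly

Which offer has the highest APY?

Cedar Lending: (1 + 0.0650/365)^365 − 1 = 6.715%
Sterling Savings: compounded annually, EAR = 6.720%
Beacon Finance: (1 + 0.0672/2)^2 − 1 = 6.833%
Horizon Lending: (1 + 0.0657/12)^12 − 1 = 6.771%
The highest effective annual rate is Beacon Finance at 6.833%.

Beacon Finance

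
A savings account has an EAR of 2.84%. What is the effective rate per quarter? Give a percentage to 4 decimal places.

The per-quarter rate i satisfies (1 + i)^4 = 1 + 0.0284.
i = 1.0284^(1/4) − 1 = 0.0070256 = 0.7026%.

0.7026%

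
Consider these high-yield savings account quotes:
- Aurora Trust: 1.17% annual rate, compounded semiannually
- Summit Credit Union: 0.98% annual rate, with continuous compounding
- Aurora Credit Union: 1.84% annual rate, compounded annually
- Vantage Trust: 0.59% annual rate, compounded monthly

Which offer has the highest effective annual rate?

Aurora Credit Union

Aurora Trust: (1 + 0.0117/2)^2 − 1 = 1.173%
Summit Credit Union: e^0.0098 − 1 = 0.985%
Aurora Credit Union: compounded annually, EAR = 1.840%
Vantage Trust: (1 + 0.0059/12)^12 − 1 = 0.592%
The highest effective annual rate is Aurora Credit Union at 1.840%.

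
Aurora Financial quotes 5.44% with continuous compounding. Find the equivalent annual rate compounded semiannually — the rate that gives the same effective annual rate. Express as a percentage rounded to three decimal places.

EAR under continuous compounding: e^0.0544 − 1 = 0.055907.
Solve (1 + r/2)^2 = 1.055907: r/2 = 1.055907^(1/2) − 1 = 0.027573, so r = 0.055147 = 5.515%.

5.515%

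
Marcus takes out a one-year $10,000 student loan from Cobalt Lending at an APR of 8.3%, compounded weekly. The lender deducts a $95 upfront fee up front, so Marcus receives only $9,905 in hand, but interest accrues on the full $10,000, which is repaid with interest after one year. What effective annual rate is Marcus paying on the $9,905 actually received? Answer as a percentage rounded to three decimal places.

9.689%

Amount owed after one year: 10,000 × (1 + 0.083/52)^52 = 10,000 × 1.086470 = $10,864.70.
Effective rate on net proceeds: 10,864.70 / 9,905 − 1 = 0.096890 = 9.689%.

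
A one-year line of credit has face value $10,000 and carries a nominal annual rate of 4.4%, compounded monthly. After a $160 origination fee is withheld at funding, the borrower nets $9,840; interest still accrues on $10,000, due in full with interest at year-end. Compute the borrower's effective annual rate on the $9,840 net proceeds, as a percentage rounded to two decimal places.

6.19%

Amount owed after one year: 10,000 × (1 + 0.044/12)^12 = 10,000 × 1.044898 = $10,448.98.
Effective rate on net proceeds: 10,448.98 / 9,840 − 1 = 0.061888 = 6.19%.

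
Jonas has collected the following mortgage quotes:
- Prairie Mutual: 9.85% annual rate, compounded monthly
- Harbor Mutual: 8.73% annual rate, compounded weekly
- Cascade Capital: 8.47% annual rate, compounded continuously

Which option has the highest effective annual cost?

Prairie Mutual: (1 + 0.0985/12)^12 − 1 = 10.307%
Harbor Mutual: (1 + 0.0873/52)^52 − 1 = 9.114%
Cascade Capital: e^0.0847 − 1 = 8.839%
The highest effective annual rate is Prairie Mutual at 10.307%.

Prairie Mutual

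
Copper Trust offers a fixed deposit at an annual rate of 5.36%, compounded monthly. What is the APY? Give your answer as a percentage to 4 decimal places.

EAR = (1 + 0.0536/12)^12 − 1.
= 1.054937 − 1 = 5.4937%.

5.4937%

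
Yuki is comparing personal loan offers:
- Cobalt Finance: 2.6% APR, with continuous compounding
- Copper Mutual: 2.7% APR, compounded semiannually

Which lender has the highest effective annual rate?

Copper Mutual

Cobalt Finance: e^0.026 − 1 = 2.634%
Copper Mutual: (1 + 0.027/2)^2 − 1 = 2.718%
The highest effective annual rate is Copper Mutual at 2.718%.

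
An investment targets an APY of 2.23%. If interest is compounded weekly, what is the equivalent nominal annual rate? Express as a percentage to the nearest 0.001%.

(1 + r/52)^52 − 1 = 0.0223, so 1 + r/52 = 1.0223^(1/52).
r/52 = 0.000424, so r = 0.022060 = 2.206%.

2.206%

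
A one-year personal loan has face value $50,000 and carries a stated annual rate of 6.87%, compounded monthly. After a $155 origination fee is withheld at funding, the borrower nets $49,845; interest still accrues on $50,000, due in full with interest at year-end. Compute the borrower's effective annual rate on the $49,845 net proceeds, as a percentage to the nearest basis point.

Amount owed after one year: 50,000 × (1 + 0.0687/12)^12 = 50,000 × 1.070905 = $53,545.25.
Effective rate on net proceeds: 53,545.25 / 49,845 − 1 = 0.074235 = 7.42%.

7.42%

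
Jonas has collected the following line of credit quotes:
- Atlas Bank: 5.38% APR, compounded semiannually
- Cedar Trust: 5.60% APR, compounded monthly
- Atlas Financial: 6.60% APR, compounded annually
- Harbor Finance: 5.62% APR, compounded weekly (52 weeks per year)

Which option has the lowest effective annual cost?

Atlas Bank

Atlas Bank: (1 + 0.0538/2)^2 − 1 = 5.452%
Cedar Trust: (1 + 0.0560/12)^12 − 1 = 5.746%
Atlas Financial: compounded annually, EAR = 6.600%
Harbor Finance: (1 + 0.0562/52)^52 − 1 = 5.778%
The lowest effective annual rate is Atlas Bank at 5.452%.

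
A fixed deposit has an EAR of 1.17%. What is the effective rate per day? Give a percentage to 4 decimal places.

The per-day rate i satisfies (1 + i)^365 = 1 + 0.0117.
i = 1.0117^(1/365) − 1 = 0.0000319 = 0.0032%.

0.0032%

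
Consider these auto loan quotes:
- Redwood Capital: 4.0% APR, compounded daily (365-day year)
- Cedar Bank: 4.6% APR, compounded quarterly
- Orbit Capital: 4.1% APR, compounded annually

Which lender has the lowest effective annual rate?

Redwood Capital

Redwood Capital: (1 + 0.040/365)^365 − 1 = 4.081%
Cedar Bank: (1 + 0.046/4)^4 − 1 = 4.680%
Orbit Capital: compounded annually, EAR = 4.100%
The lowest effective annual rate is Redwood Capital at 4.081%.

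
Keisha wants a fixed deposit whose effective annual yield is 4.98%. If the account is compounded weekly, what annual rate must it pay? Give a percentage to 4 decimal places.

(1 + r/52)^52 − 1 = 0.0498, so 1 + r/52 = 1.0498^(1/52).
r/52 = 0.000935, so r = 0.048622 = 4.8622%.

4.8622%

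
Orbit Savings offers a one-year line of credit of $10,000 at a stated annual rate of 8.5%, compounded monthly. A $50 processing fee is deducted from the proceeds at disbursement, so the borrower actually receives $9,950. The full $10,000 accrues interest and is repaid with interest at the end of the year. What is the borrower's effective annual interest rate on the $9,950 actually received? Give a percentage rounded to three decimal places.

9.386%

Amount owed after one year: 10,000 × (1 + 0.085/12)^12 = 10,000 × 1.088391 = $10,883.91.
Effective rate on net proceeds: 10,883.91 / 9,950 − 1 = 0.093860 = 9.386%.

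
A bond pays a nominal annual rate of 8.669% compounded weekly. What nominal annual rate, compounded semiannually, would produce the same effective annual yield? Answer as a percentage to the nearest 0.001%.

EAR = (1 + 0.08669/52)^52 − 1 = 0.090480.
Solve (1 + r/2)^2 = 1.090480: r/2 = 1.090480^(1/2) − 1 = 0.044260, so r = 0.088521 = 8.852%.

8.852%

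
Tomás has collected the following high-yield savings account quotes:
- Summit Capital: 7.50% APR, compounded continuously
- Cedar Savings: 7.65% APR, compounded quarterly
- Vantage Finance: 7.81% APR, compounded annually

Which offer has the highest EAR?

Summit Capital: e^0.0750 − 1 = 7.788%
Cedar Savings: (1 + 0.0765/4)^4 − 1 = 7.872%
Vantage Finance: compounded annually, EAR = 7.810%
The highest effective annual rate is Cedar Savings at 7.872%.

Cedar Savings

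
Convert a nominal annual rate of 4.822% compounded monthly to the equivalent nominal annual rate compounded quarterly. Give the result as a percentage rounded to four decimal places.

EAR = (1 + 0.04822/12)^12 − 1 = 0.049300.
Solve (1 + r/4)^4 = 1.049300: r/4 = 1.049300^(1/4) − 1 = 0.012104, so r = 0.048414 = 4.8414%.

4.8414%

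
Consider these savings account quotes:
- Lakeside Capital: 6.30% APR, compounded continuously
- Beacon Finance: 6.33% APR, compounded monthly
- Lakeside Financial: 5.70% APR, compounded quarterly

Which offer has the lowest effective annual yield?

Lakeside Capital: e^0.0630 − 1 = 6.503%
Beacon Finance: (1 + 0.0633/12)^12 − 1 = 6.517%
Lakeside Financial: (1 + 0.0570/4)^4 − 1 = 5.823%
The lowest effective annual rate is Lakeside Financial at 5.823%.

Lakeside Financial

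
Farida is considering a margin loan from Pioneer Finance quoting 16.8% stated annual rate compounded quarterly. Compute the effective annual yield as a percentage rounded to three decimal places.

17.888%

EAR = (1 + 0.168/4)^4 − 1.
= (1 + 0.042000)^4 − 1 = 1.178883 − 1 = 17.888%.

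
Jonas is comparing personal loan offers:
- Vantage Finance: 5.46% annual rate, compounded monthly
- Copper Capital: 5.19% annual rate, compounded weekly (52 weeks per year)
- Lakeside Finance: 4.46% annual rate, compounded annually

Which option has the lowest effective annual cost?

Vantage Finance: (1 + 0.0546/12)^12 − 1 = 5.599%
Copper Capital: (1 + 0.0519/52)^52 − 1 = 5.324%
Lakeside Finance: compounded annually, EAR = 4.460%
The lowest effective annual rate is Lakeside Finance at 4.460%.

Lakeside Finance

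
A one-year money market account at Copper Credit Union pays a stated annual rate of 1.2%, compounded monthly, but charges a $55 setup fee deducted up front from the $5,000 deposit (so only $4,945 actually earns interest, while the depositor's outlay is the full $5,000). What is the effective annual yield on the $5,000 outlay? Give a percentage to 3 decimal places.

0.093%

Value after one year: 4,945 × (1 + 0.012/12)^12 = 4,945 × 1.012066 = $5,004.67.
Effective yield on the $5,000 outlay: 5,004.67 / 5,000 − 1 = 0.000933 = 0.093%.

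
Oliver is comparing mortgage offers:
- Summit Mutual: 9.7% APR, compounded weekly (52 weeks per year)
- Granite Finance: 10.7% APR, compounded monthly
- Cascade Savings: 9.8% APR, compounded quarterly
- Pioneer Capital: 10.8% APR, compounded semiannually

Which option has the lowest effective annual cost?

Summit Mutual: (1 + 0.097/52)^52 − 1 = 10.176%
Granite Finance: (1 + 0.107/12)^12 − 1 = 11.241%
Cascade Savings: (1 + 0.098/4)^4 − 1 = 10.166%
Pioneer Capital: (1 + 0.108/2)^2 − 1 = 11.092%
The lowest effective annual rate is Cascade Savings at 10.166%.

Cascade Savings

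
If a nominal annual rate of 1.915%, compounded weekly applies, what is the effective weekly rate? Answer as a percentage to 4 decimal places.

With a nominal annual rate compounded weekly, the periodic rate is the nominal rate divided by 52.
i = 0.01915 / 52 = 0.0003683 = 0.0368%.

0.0368%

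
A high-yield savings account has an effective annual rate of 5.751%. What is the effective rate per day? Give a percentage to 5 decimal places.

0.01532%

The per-day rate i satisfies (1 + i)^365 = 1 + 0.05751.
i = 1.05751^(1/365) − 1 = 0.0001532 = 0.01532%.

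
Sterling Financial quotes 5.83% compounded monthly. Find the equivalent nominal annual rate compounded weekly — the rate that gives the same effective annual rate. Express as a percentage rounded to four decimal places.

EAR = (1 + 0.0583/12)^12 − 1 = 0.059883.
Solve (1 + r/52)^52 = 1.059883: r/52 = 1.059883^(1/52) − 1 = 0.001119, so r = 0.058191 = 5.8191%.

5.8191%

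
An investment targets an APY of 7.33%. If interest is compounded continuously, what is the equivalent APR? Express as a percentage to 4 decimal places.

7.0738%

Continuous: nominal r satisfies e^r − 1 = 0.0733.
r = ln(1 + 0.0733) = ln(1.0733) = 0.070738 = 7.0738%.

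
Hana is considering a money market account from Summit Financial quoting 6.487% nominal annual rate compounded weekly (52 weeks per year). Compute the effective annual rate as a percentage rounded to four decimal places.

EAR = (1 + 0.06487/52)^52 − 1.
= 1.066977 − 1 = 6.6977%.

6.6977%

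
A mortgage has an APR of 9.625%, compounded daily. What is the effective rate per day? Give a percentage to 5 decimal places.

With a nominal annual rate compounded daily, the periodic rate is the nominal rate divided by 365.
i = 0.09625 / 365 = 0.0002637 = 0.02637%.

0.02637%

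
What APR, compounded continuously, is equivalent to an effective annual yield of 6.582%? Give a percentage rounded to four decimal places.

Continuous: nominal r satisfies e^r − 1 = 0.06582.
r = ln(1 + 0.06582) = ln(1.06582) = 0.063744 = 6.3744%.

6.3744%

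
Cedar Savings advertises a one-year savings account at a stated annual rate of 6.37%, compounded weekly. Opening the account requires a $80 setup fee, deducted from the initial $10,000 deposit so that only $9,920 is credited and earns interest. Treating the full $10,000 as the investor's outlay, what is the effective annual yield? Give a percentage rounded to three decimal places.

5.721%

Value after one year: 9,920 × (1 + 0.0637/52)^52 = 9,920 × 1.065731 = $10,572.05.
Effective yield on the $10,000 outlay: 10,572.05 / 10,000 − 1 = 0.057205 = 5.721%.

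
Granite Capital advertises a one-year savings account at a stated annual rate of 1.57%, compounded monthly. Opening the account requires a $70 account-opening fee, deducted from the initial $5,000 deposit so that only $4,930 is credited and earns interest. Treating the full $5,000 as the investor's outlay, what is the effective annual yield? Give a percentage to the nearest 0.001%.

0.159%

Value after one year: 4,930 × (1 + 0.0157/12)^12 = 4,930 × 1.015813 = $5,007.96.
Effective yield on the $5,000 outlay: 5,007.96 / 5,000 − 1 = 0.001592 = 0.159%.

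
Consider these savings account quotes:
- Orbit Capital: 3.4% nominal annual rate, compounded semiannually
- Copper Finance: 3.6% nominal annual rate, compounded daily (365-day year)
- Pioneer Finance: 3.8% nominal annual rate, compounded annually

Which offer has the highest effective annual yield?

Orbit Capital: (1 + 0.034/2)^2 − 1 = 3.429%
Copper Finance: (1 + 0.036/365)^365 − 1 = 3.665%
Pioneer Finance: compounded annually, EAR = 3.800%
The highest effective annual rate is Pioneer Finance at 3.800%.

Pioneer Finance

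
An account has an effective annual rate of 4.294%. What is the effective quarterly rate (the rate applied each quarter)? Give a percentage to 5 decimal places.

1.05663%

The per-quarter rate i satisfies (1 + i)^4 = 1 + 0.04294.
i = 1.04294^(1/4) − 1 = 0.0105663 = 1.05663%.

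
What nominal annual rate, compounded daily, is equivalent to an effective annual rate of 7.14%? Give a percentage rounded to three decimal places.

6.897%

(1 + r/365)^365 − 1 = 0.0714, so 1 + r/365 = 1.0714^(1/365).
r/365 = 0.000189, so r = 0.068973 = 6.897%.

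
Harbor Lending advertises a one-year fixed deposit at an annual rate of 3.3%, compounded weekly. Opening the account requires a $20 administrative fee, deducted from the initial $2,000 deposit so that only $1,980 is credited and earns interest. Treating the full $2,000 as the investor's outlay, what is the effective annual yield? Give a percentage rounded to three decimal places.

Value after one year: 1,980 × (1 + 0.033/52)^52 = 1,980 × 1.033540 = $2,046.41.
Effective yield on the $2,000 outlay: 2,046.41 / 2,000 − 1 = 0.023204 = 2.320%.

2.320%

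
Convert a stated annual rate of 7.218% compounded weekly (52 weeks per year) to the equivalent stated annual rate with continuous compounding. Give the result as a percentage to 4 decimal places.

7.2130%

EAR = (1 + 0.07218/52)^52 − 1 = 0.074795.
Equivalent continuous rate: r = ln(1 + 0.074795) = 0.072130 = 7.2130%.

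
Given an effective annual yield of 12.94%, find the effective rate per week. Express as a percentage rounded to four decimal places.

The per-week rate i satisfies (1 + i)^52 = 1 + 0.1294.
i = 1.1294^(1/52) − 1 = 0.0023429 = 0.2343%.

0.2343%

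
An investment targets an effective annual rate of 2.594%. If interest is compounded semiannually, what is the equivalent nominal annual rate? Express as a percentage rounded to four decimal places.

(1 + r/2)^2 − 1 = 0.02594, so 1 + r/2 = 1.02594^(1/2).
r/2 = 0.012887, so r = 0.025774 = 2.5774%.

2.5774%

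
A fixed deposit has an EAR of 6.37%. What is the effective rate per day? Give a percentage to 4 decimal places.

The per-day rate i satisfies (1 + i)^365 = 1 + 0.0637.
i = 1.0637^(1/365) − 1 = 0.0001692 = 0.0169%.

0.0169%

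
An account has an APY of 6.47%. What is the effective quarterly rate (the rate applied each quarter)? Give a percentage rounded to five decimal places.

1.57967%

The per-quarter rate i satisfies (1 + i)^4 = 1 + 0.0647.
i = 1.0647^(1/4) − 1 = 0.0157967 = 1.57967%.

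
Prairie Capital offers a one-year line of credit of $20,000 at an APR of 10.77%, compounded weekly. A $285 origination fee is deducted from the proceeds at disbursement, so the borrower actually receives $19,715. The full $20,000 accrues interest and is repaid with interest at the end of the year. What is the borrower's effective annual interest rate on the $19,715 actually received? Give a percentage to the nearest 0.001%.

Amount owed after one year: 20,000 × (1 + 0.1077/52)^52 = 20,000 × 1.113590 = $22,271.79.
Effective rate on net proceeds: 22,271.79 / 19,715 − 1 = 0.129688 = 12.969%.

12.969%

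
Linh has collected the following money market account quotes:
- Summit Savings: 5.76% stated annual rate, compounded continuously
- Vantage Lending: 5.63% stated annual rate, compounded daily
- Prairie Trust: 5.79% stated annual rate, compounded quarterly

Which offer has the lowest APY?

Vantage Lending

Summit Savings: e^0.0576 − 1 = 5.929%
Vantage Lending: (1 + 0.0563/365)^365 − 1 = 5.791%
Prairie Trust: (1 + 0.0579/4)^4 − 1 = 5.917%
The lowest effective annual rate is Vantage Lending at 5.791%.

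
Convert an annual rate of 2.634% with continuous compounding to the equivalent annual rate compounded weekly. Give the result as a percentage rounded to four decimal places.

EAR under continuous compounding: e^0.02634 − 1 = 0.026690.
Solve (1 + r/52)^52 = 1.026690: r/52 = 1.026690^(1/52) − 1 = 0.000507, so r = 0.026347 = 2.6347%.

2.6347%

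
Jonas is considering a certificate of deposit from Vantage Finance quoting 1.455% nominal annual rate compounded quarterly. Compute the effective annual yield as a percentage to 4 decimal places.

1.4630%

EAR = (1 + 0.01455/4)^4 − 1.
= (1 + 0.003638)^4 − 1 = 1.014630 − 1 = 1.4630%.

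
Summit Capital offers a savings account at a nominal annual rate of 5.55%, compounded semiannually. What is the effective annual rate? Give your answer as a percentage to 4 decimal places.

EAR = (1 + 0.0555/2)^2 − 1.
= (1 + 0.027750)^2 − 1 = 1.056270 − 1 = 5.6270%.

5.6270%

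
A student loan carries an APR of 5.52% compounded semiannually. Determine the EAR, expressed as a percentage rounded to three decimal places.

EAR = (1 + 0.0552/2)^2 − 1.
= (1 + 0.027600)^2 − 1 = 1.055962 − 1 = 5.596%.

5.596%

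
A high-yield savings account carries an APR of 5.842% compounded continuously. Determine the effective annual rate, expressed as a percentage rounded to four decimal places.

With continuous compounding, EAR = e^0.05842 − 1.
e^0.05842 = 1.060160, so EAR = 0.060160 = 6.0160%.

6.0160%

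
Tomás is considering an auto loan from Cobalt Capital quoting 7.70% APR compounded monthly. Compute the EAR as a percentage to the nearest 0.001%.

EAR = (1 + 0.0770/12)^12 − 1.
= 1.079776 − 1 = 7.978%.

7.978%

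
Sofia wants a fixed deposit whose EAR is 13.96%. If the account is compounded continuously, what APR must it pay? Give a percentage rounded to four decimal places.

Continuous: nominal r satisfies e^r − 1 = 0.1396.
r = ln(1 + 0.1396) = ln(1.1396) = 0.130677 = 13.0677%.

13.0677%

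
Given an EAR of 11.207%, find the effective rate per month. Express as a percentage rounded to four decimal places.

0.8891%

The per-month rate i satisfies (1 + i)^12 = 1 + 0.11207.
i = 1.11207^(1/12) − 1 = 0.0088912 = 0.8891%.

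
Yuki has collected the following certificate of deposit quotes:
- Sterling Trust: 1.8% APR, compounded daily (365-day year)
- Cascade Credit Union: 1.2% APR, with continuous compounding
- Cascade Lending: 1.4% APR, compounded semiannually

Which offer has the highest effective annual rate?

Sterling Trust: (1 + 0.018/365)^365 − 1 = 1.816%
Cascade Credit Union: e^0.012 − 1 = 1.207%
Cascade Lending: (1 + 0.014/2)^2 − 1 = 1.405%
The highest effective annual rate is Sterling Trust at 1.816%.

Sterling Trust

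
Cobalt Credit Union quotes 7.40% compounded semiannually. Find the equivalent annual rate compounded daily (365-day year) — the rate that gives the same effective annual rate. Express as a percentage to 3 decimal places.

EAR = (1 + 0.0740/2)^2 − 1 = 0.075369.
Solve (1 + r/365)^365 = 1.075369: r/365 = 1.075369^(1/365) − 1 = 0.000199, so r = 0.072671 = 7.267%.

7.267%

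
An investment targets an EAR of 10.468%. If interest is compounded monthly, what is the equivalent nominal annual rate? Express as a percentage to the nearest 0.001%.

9.997%

(1 + r/12)^12 − 1 = 0.10468, so 1 + r/12 = 1.10468^(1/12).
r/12 = 0.008331, so r = 0.099970 = 9.997%.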